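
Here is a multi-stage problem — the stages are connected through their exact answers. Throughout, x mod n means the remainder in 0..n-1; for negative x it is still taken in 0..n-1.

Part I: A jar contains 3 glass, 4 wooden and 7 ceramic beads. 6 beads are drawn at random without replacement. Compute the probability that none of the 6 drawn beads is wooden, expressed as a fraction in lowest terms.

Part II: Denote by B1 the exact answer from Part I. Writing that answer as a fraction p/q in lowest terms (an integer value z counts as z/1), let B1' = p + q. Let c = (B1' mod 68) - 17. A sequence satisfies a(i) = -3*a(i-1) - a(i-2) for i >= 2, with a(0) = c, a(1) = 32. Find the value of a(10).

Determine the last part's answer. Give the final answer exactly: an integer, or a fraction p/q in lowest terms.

Part I: total draws C(14,6) = 3003; favorable C(10,6) = 210; P = 10/143; answer 10/143
Part II: B1 = 10/143; threaded value p + q = 153; c = 0; a(2) = -3*(32) - 1*(0) = -96; iterating: a(2)=-96, a(3)=256, a(4)=-672, a(5)=1760, a(6)=-4608, a(7)=12064, a(8)=-31584, a(9)=82688, a(10)=-216480; answer -216480

-216480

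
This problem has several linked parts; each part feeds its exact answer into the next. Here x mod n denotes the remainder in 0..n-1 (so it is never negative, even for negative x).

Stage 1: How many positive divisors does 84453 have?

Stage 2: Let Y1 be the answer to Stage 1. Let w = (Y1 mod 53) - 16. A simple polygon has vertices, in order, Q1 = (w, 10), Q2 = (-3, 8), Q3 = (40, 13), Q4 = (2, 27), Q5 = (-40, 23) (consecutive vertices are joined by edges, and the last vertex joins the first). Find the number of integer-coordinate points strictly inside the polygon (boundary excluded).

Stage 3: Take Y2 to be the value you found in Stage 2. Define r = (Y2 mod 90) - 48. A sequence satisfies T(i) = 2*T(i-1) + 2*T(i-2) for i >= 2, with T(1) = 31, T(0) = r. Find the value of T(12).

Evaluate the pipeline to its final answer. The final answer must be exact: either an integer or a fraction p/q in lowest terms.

Stage 1: 84453 = 3 * 28151; number of divisors = (1+1) * (1+1) = 4; answer 4
Stage 2: Y1 = 4; w = -12; cross terms: (-12*8 - -3*10)=-66, (-3*13 - 40*8)=-359, (40*27 - 2*13)=1054, (2*23 - -40*27)=1126, (-40*10 - -12*23)=-124; twice the area = |1631| = 1631; area = 1631/2; boundary points = 1 + 1 + 2 + 2 + 1 = 7; strictly interior points = area - boundary/2 + 1 = 813; answer 813
Stage 3: Y2 = 813; r = -45; T(2) = 2*(31) + 2*(-45) = -28; iterating: T(2)=-28, T(3)=6, T(4)=-44, T(5)=-76, T(6)=-240, T(7)=-632, T(8)=-1744, T(9)=-4752, T(10)=-12992, T(11)=-35488, T(12)=-96960; answer -96960

-96960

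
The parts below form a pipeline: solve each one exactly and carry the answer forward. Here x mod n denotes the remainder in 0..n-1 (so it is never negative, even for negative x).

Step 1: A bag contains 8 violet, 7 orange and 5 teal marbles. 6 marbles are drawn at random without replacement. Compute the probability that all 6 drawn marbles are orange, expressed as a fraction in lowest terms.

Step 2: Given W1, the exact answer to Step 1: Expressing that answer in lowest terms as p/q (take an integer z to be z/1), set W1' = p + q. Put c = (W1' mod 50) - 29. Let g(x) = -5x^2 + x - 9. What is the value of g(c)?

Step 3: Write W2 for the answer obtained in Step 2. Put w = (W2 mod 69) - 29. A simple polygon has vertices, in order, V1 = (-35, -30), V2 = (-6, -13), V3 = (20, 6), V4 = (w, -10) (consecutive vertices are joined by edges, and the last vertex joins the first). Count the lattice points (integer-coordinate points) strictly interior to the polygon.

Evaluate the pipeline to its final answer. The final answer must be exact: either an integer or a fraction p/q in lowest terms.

170

Step 1: total draws C(20,6) = 38760; favorable C(7,6) = 7; P = 7/38760; answer 7/38760
Step 2: W1 = 7/38760; threaded value p + q = 38767; c = -12; -5*(-12)^2 + 1*(-12)^1 - 9 = (-720) + (-12) + (-9) = -741; answer -741
Step 3: W2 = -741; w = -11; cross terms: (-35*-13 - -6*-30)=275, (-6*6 - 20*-13)=224, (20*-10 - -11*6)=-134, (-11*-30 - -35*-10)=-20; twice the area = |345| = 345; area = 345/2; boundary points = 1 + 1 + 1 + 4 = 7; strictly interior points = area - boundary/2 + 1 = 170; answer 170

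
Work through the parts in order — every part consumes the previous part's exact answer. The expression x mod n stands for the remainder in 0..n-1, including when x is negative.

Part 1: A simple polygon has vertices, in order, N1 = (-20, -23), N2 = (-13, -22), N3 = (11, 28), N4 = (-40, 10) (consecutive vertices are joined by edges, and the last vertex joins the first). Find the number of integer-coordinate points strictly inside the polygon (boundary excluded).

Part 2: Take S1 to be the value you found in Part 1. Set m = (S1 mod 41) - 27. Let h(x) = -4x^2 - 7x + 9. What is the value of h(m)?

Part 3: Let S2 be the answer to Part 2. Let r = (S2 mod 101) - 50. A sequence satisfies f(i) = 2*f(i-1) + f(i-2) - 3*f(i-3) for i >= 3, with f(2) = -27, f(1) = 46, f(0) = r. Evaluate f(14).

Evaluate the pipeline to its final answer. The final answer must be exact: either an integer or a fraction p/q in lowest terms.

Part 1: cross terms: (-20*-22 - -13*-23)=141, (-13*28 - 11*-22)=-122, (11*10 - -40*28)=1230, (-40*-23 - -20*10)=1120; twice the area = |2369| = 2369; area = 2369/2; boundary points = 1 + 2 + 3 + 1 = 7; strictly interior points = area - boundary/2 + 1 = 1182; answer 1182
Part 2: S1 = 1182; m = 7; -4*(7)^2 - 7*(7)^1 + 9 = (-196) + (-49) + (9) = -236; answer -236
Part 3: S2 = -236; r = 17; f(3) = 2*(-27) + 1*(46) - 3*(17) = -59; iterating: f(3)=-59, f(4)=-283, f(5)=-544, f(6)=-1194, f(7)=-2083, f(8)=-3728, f(9)=-5957, f(10)=-9393, f(11)=-13559, f(12)=-18640, f(13)=-22660, f(14)=-23283; answer -23283

-23283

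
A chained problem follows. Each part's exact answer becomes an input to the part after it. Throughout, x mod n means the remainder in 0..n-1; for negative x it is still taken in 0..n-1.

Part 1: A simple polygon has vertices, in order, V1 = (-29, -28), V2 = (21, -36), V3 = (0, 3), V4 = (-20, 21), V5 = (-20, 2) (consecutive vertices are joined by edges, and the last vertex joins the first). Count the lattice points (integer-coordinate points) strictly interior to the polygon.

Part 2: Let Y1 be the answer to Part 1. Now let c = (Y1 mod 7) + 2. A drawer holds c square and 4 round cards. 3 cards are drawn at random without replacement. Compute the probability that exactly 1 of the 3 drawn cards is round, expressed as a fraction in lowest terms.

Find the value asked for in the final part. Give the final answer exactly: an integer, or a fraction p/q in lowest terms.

28/55

Part 1: cross terms: (-29*-36 - 21*-28)=1632, (21*3 - 0*-36)=63, (0*21 - -20*3)=60, (-20*2 - -20*21)=380, (-20*-28 - -29*2)=618; twice the area = |2753| = 2753; area = 2753/2; boundary points = 2 + 3 + 2 + 19 + 3 = 29; strictly interior points = area - boundary/2 + 1 = 1363; answer 1363
Part 2: Y1 = 1363; c = 7; total draws C(11,3) = 165; favorable C(4,1)*C(7,2) = 84; P = 28/55; answer 28/55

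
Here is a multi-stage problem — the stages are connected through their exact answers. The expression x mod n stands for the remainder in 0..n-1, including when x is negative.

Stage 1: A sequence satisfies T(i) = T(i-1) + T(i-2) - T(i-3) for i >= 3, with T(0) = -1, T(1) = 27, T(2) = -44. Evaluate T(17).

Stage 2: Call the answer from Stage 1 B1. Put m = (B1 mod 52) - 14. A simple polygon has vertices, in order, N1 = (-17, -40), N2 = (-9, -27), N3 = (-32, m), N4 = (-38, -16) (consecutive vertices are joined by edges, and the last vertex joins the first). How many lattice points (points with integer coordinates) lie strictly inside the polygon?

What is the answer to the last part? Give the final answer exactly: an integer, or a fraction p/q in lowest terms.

Stage 1: T(3) = 1*(-44) + 1*(27) - 1*(-1) = -16; iterating: T(3)=-16, T(4)=-87, T(5)=-59, T(6)=-130, T(7)=-102, T(8)=-173, T(9)=-145, T(10)=-216, T(11)=-188, T(12)=-259, T(13)=-231, T(14)=-302, T(15)=-274, T(16)=-345, T(17)=-317; answer -317
Stage 2: B1 = -317; m = 33; cross terms: (-17*-27 - -9*-40)=99, (-9*33 - -32*-27)=-1161, (-32*-16 - -38*33)=1766, (-38*-40 - -17*-16)=1248; twice the area = |1952| = 1952; area = 976; boundary points = 1 + 1 + 1 + 3 = 6; strictly interior points = area - boundary/2 + 1 = 974; answer 974

974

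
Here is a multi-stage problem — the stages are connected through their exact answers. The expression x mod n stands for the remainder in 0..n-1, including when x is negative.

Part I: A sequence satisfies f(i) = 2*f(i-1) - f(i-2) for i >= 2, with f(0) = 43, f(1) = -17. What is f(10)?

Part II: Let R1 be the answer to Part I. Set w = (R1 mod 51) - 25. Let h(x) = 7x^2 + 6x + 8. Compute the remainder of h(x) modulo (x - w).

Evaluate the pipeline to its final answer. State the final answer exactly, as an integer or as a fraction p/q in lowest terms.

Part I: f(2) = 2*(-17) - 1*(43) = -77; iterating: f(2)=-77, f(3)=-137, f(4)=-197, f(5)=-257, f(6)=-317, f(7)=-377, f(8)=-437, f(9)=-497, f(10)=-557; answer -557
Part II: R1 = -557; w = -21; remainder = value at the root: 7*(-21)^2 + 6*(-21)^1 + 8 = (3087) + (-126) + (8) = 2969; answer 2969

2969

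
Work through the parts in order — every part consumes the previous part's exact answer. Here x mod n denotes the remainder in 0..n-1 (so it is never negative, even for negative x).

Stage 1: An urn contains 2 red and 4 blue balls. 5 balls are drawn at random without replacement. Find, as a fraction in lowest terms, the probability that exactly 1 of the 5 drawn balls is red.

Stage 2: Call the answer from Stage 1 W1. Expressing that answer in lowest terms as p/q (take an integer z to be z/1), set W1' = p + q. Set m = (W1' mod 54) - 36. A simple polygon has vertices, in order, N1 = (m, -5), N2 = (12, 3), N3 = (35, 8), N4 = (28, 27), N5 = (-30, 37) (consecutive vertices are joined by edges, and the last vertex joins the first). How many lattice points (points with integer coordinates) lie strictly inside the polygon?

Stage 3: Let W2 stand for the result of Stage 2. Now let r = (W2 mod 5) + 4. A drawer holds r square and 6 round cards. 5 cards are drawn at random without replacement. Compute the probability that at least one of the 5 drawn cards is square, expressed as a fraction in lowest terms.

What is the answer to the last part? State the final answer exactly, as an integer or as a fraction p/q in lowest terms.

Stage 1: total draws C(6,5) = 6; favorable C(2,1)*C(4,4) = 2; P = 1/3; answer 1/3
Stage 2: W1 = 1/3; threaded value p + q = 4; m = -32; cross terms: (-32*3 - 12*-5)=-36, (12*8 - 35*3)=-9, (35*27 - 28*8)=721, (28*37 - -30*27)=1846, (-30*-5 - -32*37)=1334; twice the area = |3856| = 3856; area = 1928; boundary points = 4 + 1 + 1 + 2 + 2 = 10; strictly interior points = area - boundary/2 + 1 = 1924; answer 1924
Stage 3: W2 = 1924; r = 8; total draws C(14,5) = 2002; complement C(6,5) = 6; favorable 2002 - 6 = 1996; P = 998/1001; answer 998/1001

998/1001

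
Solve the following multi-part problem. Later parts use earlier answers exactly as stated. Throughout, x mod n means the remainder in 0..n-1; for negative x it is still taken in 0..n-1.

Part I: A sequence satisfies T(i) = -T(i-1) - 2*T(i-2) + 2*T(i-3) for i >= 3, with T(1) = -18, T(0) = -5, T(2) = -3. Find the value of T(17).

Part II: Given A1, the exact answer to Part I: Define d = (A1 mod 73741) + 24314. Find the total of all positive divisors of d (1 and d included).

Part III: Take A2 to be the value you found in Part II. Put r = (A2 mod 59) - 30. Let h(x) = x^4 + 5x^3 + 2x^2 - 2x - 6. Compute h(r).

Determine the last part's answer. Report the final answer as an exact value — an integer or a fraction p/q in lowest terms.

587070

Part I: T(3) = -1*(-3) - 2*(-18) + 2*(-5) = 29; iterating: T(3)=29, T(4)=-59, T(5)=-5, T(6)=181, T(7)=-289, T(8)=-83, T(9)=1023, T(10)=-1435, T(11)=-777, T(12)=5693, T(13)=-7009, T(14)=-5931, T(15)=31335, T(16)=-33491, T(17)=-41041; answer -41041
Part II: A1 = -41041; d = 57014; 57014 = 2 * 29 * 983; sigma = (1 + 2) * (1 + 29) * (1 + 983) = 3 * 30 * 984 = 88560; answer 88560
Part III: A2 = 88560; r = -29; 1*(-29)^4 + 5*(-29)^3 + 2*(-29)^2 - 2*(-29)^1 - 6 = (707281) + (-121945) + (1682) + (58) + (-6) = 587070; answer 587070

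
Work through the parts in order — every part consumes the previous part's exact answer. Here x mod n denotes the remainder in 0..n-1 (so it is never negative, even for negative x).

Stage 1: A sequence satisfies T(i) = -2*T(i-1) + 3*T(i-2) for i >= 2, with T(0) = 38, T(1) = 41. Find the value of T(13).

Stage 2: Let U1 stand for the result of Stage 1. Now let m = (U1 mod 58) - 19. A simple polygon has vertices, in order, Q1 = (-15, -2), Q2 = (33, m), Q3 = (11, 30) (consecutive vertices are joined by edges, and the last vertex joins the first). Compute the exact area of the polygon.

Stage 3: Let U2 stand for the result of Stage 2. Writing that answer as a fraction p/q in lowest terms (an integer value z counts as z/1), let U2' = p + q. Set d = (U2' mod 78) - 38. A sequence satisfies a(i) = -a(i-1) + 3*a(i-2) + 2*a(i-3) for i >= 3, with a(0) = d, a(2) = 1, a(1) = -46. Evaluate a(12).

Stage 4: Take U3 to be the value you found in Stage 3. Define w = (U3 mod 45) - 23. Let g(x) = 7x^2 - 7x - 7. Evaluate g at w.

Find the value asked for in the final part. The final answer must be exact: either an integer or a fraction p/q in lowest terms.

Stage 1: T(2) = -2*(41) + 3*(38) = 32; iterating: T(2)=32, T(3)=59, T(4)=-22, T(5)=221, T(6)=-508, T(7)=1679, T(8)=-4882, T(9)=14801, T(10)=-44248, T(11)=132899, T(12)=-398542, T(13)=1195781; answer 1195781
Stage 2: U1 = 1195781; m = 34; cross terms: (-15*34 - 33*-2)=-444, (33*30 - 11*34)=616, (11*-2 - -15*30)=428; twice the area = |600| = 600; area = 300; answer 300
Stage 3: U2 = 300; threaded value p + q = 301; d = 29; a(3) = -1*(1) + 3*(-46) + 2*(29) = -81; iterating: a(3)=-81, a(4)=-8, a(5)=-233, a(6)=47, a(7)=-762, a(8)=437, a(9)=-2629, a(10)=2416, a(11)=-9429, a(12)=11419; answer 11419
Stage 4: U3 = 11419; w = 11; 7*(11)^2 - 7*(11)^1 - 7 = (847) + (-77) + (-7) = 763; answer 763

763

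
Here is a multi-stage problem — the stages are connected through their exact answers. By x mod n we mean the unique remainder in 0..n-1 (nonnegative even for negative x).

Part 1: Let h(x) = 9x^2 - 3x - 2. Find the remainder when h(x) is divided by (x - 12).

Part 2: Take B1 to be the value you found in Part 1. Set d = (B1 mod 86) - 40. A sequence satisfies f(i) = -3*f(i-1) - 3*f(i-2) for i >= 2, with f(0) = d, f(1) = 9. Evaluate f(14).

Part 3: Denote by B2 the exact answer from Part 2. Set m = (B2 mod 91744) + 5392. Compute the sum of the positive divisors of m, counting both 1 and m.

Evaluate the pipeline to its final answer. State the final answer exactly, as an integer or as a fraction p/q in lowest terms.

64800

Part 1: remainder = value at the root: 9*(12)^2 - 3*(12)^1 - 2 = (1296) + (-36) + (-2) = 1258; answer 1258
Part 2: B1 = 1258; d = 14; f(2) = -3*(9) - 3*(14) = -69; iterating: f(2)=-69, f(3)=180, f(4)=-333, f(5)=459, f(6)=-378, f(7)=-243, f(8)=1863, f(9)=-4860, f(10)=8991, f(11)=-12393, f(12)=10206, f(13)=6561, f(14)=-50301; answer -50301
Part 3: B2 = -50301; m = 46835; 46835 = 5 * 17 * 19 * 29; sigma = (1 + 5) * (1 + 17) * (1 + 19) * (1 + 29) = 6 * 18 * 20 * 30 = 64800; answer 64800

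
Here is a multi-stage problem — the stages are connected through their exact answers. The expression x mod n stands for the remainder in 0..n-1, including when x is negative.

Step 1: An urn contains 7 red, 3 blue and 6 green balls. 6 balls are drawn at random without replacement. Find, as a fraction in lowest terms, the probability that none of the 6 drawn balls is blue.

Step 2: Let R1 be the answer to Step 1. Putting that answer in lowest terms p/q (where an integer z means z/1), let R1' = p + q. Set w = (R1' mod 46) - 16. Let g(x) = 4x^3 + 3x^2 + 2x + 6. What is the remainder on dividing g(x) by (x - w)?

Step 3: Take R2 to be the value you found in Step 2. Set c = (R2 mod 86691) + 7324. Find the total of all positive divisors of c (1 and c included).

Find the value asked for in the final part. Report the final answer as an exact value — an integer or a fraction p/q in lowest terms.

Step 1: total draws C(16,6) = 8008; favorable C(13,6) = 1716; P = 3/14; answer 3/14
Step 2: R1 = 3/14; threaded value p + q = 17; w = 1; remainder = value at the root: 4*(1)^3 + 3*(1)^2 + 2*(1)^1 + 6 = (4) + (3) + (2) + (6) = 15; answer 15
Step 3: R2 = 15; c = 7339; 7339 = 41 * 179; sigma = (1 + 41) * (1 + 179) = 42 * 180 = 7560; answer 7560

7560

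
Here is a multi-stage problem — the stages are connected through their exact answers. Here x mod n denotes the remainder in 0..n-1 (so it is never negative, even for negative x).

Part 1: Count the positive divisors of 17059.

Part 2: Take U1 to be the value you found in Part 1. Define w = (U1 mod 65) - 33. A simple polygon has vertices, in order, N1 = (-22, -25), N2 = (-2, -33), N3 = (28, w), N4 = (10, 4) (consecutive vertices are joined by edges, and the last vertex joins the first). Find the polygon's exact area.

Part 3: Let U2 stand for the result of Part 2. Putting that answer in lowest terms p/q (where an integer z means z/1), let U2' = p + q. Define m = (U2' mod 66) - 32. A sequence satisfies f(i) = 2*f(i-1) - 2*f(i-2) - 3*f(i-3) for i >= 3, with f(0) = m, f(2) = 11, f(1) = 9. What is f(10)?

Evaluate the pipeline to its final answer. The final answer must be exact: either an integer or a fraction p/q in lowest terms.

Part 1: 17059 = 7 * 2437; number of divisors = (1+1) * (1+1) = 4; answer 4
Part 2: U1 = 4; w = -29; cross terms: (-22*-33 - -2*-25)=676, (-2*-29 - 28*-33)=982, (28*4 - 10*-29)=402, (10*-25 - -22*4)=-162; twice the area = |1898| = 1898; area = 949; answer 949
Part 3: U2 = 949; threaded value p + q = 950; m = -6; f(3) = 2*(11) - 2*(9) - 3*(-6) = 22; iterating: f(3)=22, f(4)=-5, f(5)=-87, f(6)=-230, f(7)=-271, f(8)=179, f(9)=1590, f(10)=3635; answer 3635

3635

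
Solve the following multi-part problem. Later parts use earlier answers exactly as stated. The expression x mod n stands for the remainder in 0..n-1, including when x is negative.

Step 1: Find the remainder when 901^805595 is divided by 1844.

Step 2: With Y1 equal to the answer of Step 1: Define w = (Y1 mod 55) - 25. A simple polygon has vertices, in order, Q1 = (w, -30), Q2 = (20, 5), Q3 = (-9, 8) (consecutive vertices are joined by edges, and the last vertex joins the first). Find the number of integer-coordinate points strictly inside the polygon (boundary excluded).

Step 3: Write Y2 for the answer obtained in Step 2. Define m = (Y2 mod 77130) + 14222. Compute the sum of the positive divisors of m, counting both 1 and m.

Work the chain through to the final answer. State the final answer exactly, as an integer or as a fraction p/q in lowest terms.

Step 1: squarings mod 1844: 901^1=901, 901^2=441, 901^4=861, 901^8=33, 901^16=1089, 901^32=229, 901^64=809, 901^128=1705, 901^256=881, 901^512=1681, 901^1024=753, 901^2048=901, 901^4096=441, 901^8192=861, 901^16384=33, 901^32768=1089, 901^65536=229, 901^131072=809, 901^262144=1705, 901^524288=881; 901^805595 = 901^1 * 901^2 * 901^8 * 901^16 * 901^64 * 901^128 * 901^512 * 901^2048 * 901^16384 * 901^262144 * 901^524288 = 877 (mod 1844); answer 877
Step 2: Y1 = 877; w = 27; cross terms: (27*5 - 20*-30)=735, (20*8 - -9*5)=205, (-9*-30 - 27*8)=54; twice the area = |994| = 994; area = 497; boundary points = 7 + 1 + 2 = 10; strictly interior points = area - boundary/2 + 1 = 493; answer 493
Step 3: Y2 = 493; m = 14715; 14715 = 3^3 * 5 * 109; sigma = (1 + 3 + 9 + 27) * (1 + 5) * (1 + 109) = 40 * 6 * 110 = 26400; answer 26400

26400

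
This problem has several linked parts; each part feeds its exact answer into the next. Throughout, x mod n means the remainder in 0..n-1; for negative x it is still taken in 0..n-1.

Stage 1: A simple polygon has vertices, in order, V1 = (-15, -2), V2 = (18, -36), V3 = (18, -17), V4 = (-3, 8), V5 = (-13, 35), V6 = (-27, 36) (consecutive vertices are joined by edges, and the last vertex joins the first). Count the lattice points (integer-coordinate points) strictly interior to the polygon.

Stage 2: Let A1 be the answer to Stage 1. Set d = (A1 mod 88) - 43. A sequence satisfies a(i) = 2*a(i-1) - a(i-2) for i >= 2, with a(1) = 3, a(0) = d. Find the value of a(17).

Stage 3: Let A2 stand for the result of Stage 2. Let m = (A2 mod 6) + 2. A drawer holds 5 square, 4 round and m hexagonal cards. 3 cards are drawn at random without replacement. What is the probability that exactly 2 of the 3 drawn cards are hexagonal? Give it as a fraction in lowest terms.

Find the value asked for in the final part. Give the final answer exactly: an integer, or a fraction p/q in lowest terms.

Stage 1: cross terms: (-15*-36 - 18*-2)=576, (18*-17 - 18*-36)=342, (18*8 - -3*-17)=93, (-3*35 - -13*8)=-1, (-13*36 - -27*35)=477, (-27*-2 - -15*36)=594; twice the area = |2081| = 2081; area = 2081/2; boundary points = 1 + 19 + 1 + 1 + 1 + 2 = 25; strictly interior points = area - boundary/2 + 1 = 1029; answer 1029
Stage 2: A1 = 1029; d = 18; a(2) = 2*(3) - 1*(18) = -12; iterating: a(2)=-12, a(3)=-27, a(4)=-42, a(5)=-57, a(6)=-72, a(7)=-87, a(8)=-102, a(9)=-117, a(10)=-132, a(11)=-147, a(12)=-162, a(13)=-177, a(14)=-192, a(15)=-207, a(16)=-222, a(17)=-237; answer -237
Stage 3: A2 = -237; m = 5; total draws C(14,3) = 364; favorable C(5,2)*C(9,1) = 90; P = 45/182; answer 45/182

45/182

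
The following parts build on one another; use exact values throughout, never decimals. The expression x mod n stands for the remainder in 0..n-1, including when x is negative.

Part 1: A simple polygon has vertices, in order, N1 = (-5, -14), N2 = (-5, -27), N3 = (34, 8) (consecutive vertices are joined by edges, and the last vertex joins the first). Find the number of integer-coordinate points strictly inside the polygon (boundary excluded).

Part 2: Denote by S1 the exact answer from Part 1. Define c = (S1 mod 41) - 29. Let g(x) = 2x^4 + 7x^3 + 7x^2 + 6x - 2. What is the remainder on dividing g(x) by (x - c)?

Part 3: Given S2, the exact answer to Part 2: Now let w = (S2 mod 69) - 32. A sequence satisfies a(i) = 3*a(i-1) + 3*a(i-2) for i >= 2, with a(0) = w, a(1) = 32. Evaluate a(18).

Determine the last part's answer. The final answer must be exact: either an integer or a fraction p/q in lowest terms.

92443413996

Part 1: cross terms: (-5*-27 - -5*-14)=65, (-5*8 - 34*-27)=878, (34*-14 - -5*8)=-436; twice the area = |507| = 507; area = 507/2; boundary points = 13 + 1 + 1 = 15; strictly interior points = area - boundary/2 + 1 = 247; answer 247
Part 2: S1 = 247; c = -28; remainder = value at the root: 2*(-28)^4 + 7*(-28)^3 + 7*(-28)^2 + 6*(-28)^1 - 2 = (1229312) + (-153664) + (5488) + (-168) + (-2) = 1080966; answer 1080966
Part 3: S2 = 1080966; w = -20; a(2) = 3*(32) + 3*(-20) = 36; iterating: a(2)=36, a(3)=204, a(4)=720, a(5)=2772, a(6)=10476, a(7)=39744, a(8)=150660, a(9)=571212, a(10)=2165616, a(11)=8210484, a(12)=31128300, a(13)=118016352, a(14)=447433956, a(15)=1696350924, a(16)=6431354640, a(17)=24383116692, a(18)=92443413996; answer 92443413996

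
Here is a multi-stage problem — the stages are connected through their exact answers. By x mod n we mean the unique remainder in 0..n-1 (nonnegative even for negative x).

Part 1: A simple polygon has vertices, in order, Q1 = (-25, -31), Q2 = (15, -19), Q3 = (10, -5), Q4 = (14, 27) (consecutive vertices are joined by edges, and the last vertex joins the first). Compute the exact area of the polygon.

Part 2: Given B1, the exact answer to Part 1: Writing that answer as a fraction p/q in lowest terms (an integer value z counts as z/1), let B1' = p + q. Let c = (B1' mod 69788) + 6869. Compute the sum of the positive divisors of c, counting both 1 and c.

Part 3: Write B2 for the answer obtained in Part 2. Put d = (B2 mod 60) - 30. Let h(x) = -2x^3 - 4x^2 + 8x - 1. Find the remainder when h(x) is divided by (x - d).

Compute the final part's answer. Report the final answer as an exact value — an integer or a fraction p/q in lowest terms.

5729

Part 1: cross terms: (-25*-19 - 15*-31)=940, (15*-5 - 10*-19)=115, (10*27 - 14*-5)=340, (14*-31 - -25*27)=241; twice the area = |1636| = 1636; area = 818; answer 818
Part 2: B1 = 818; threaded value p + q = 819; c = 7688; 7688 = 2^3 * 31^2; sigma = (1 + 2 + 4 + 8) * (1 + 31 + 961) = 15 * 993 = 14895; answer 14895
Part 3: B2 = 14895; d = -15; remainder = value at the root: -2*(-15)^3 - 4*(-15)^2 + 8*(-15)^1 - 1 = (6750) + (-900) + (-120) + (-1) = 5729; answer 5729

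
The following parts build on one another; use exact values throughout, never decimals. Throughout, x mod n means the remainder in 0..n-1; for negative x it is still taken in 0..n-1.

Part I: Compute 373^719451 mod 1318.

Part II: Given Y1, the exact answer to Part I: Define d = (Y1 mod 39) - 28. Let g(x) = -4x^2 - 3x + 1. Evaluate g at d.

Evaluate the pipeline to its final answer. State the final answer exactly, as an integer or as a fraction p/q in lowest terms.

-161

Part I: squarings mod 1318: 373^1=373, 373^2=739, 373^4=469, 373^8=1173, 373^16=1255, 373^32=15, 373^64=225, 373^128=541, 373^256=85, 373^512=635, 373^1024=1235, 373^2048=299, 373^4096=1095, 373^8192=963, 373^16384=815, 373^32768=1271, 373^65536=891, 373^131072=445, 373^262144=325, 373^524288=185; 373^719451 = 373^1 * 373^2 * 373^8 * 373^16 * 373^64 * 373^512 * 373^2048 * 373^4096 * 373^8192 * 373^16384 * 373^32768 * 373^131072 * 373^524288 = 73 (mod 1318); answer 73
Part II: Y1 = 73; d = 6; -4*(6)^2 - 3*(6)^1 + 1 = (-144) + (-18) + (1) = -161; answer -161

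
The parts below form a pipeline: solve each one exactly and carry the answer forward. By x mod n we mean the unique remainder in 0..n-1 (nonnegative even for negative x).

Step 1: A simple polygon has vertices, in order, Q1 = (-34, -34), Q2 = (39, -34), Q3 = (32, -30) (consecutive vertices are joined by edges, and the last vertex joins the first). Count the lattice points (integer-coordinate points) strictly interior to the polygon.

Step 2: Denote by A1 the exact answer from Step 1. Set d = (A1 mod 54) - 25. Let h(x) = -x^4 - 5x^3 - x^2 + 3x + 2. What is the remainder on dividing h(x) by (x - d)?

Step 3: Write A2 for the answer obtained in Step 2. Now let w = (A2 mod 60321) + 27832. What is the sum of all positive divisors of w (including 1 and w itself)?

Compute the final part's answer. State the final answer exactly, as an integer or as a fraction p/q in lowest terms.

105840

Step 1: cross terms: (-34*-34 - 39*-34)=2482, (39*-30 - 32*-34)=-82, (32*-34 - -34*-30)=-2108; twice the area = |292| = 292; area = 146; boundary points = 73 + 1 + 2 = 76; strictly interior points = area - boundary/2 + 1 = 109; answer 109
Step 2: A1 = 109; d = -24; remainder = value at the root: -1*(-24)^4 - 5*(-24)^3 - 1*(-24)^2 + 3*(-24)^1 + 2 = (-331776) + (69120) + (-576) + (-72) + (2) = -263302; answer -263302
Step 3: A2 = -263302; w = 66135; 66135 = 3 * 5 * 4409; sigma = (1 + 3) * (1 + 5) * (1 + 4409) = 4 * 6 * 4410 = 105840; answer 105840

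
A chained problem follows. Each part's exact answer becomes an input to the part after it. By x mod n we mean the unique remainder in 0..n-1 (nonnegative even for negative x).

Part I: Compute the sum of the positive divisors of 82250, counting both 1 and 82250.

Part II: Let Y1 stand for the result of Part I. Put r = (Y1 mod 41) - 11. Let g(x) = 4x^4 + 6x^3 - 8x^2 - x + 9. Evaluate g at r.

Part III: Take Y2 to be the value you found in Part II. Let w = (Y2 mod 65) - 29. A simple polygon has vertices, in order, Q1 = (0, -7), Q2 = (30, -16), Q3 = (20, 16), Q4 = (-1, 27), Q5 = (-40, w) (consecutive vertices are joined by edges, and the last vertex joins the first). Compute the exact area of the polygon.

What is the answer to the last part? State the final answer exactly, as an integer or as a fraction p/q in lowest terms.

Part I: 82250 = 2 * 5^3 * 7 * 47; sigma = (1 + 2) * (1 + 5 + 25 + 125) * (1 + 7) * (1 + 47) = 3 * 156 * 8 * 48 = 179712; answer 179712
Part II: Y1 = 179712; r = -2; 4*(-2)^4 + 6*(-2)^3 - 8*(-2)^2 - 1*(-2)^1 + 9 = (64) + (-48) + (-32) + (2) + (9) = -5; answer -5
Part III: Y2 = -5; w = 31; cross terms: (0*-16 - 30*-7)=210, (30*16 - 20*-16)=800, (20*27 - -1*16)=556, (-1*31 - -40*27)=1049, (-40*-7 - 0*31)=280; twice the area = |2895| = 2895; area = 2895/2; answer 2895/2

2895/2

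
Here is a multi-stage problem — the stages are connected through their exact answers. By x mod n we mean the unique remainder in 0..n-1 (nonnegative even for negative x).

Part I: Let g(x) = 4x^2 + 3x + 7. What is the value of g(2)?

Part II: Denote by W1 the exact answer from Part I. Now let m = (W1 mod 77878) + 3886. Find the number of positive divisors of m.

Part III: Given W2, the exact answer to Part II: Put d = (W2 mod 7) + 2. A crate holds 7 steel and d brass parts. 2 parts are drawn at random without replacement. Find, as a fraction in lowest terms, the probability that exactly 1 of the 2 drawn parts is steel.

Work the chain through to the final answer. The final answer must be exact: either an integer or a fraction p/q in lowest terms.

Part I: 4*(2)^2 + 3*(2)^1 + 7 = (16) + (6) + (7) = 29; answer 29
Part II: W1 = 29; m = 3915; 3915 = 3^3 * 5 * 29; number of divisors = (3+1) * (1+1) * (1+1) = 16; answer 16
Part III: W2 = 16; d = 4; total draws C(11,2) = 55; favorable C(7,1)*C(4,1) = 28; P = 28/55; answer 28/55

28/55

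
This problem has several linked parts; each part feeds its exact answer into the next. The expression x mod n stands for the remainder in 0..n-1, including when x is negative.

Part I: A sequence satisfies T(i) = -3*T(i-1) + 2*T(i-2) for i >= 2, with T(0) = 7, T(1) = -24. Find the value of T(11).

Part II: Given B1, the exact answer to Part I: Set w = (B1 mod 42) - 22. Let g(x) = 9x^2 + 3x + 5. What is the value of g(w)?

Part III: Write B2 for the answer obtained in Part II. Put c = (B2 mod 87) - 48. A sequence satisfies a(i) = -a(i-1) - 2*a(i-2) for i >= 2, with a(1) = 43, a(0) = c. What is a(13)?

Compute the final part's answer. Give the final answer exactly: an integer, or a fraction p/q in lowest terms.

Part I: T(2) = -3*(-24) + 2*(7) = 86; iterating: T(2)=86, T(3)=-306, T(4)=1090, T(5)=-3882, T(6)=13826, T(7)=-49242, T(8)=175378, T(9)=-624618, T(10)=2224610, T(11)=-7923066; answer -7923066
Part II: B1 = -7923066; w = 2; 9*(2)^2 + 3*(2)^1 + 5 = (36) + (6) + (5) = 47; answer 47
Part III: B2 = 47; c = -1; a(2) = -1*(43) - 2*(-1) = -41; iterating: a(2)=-41, a(3)=-45, a(4)=127, a(5)=-37, a(6)=-217, a(7)=291, a(8)=143, a(9)=-725, a(10)=439, a(11)=1011, a(12)=-1889, a(13)=-133; answer -133

-133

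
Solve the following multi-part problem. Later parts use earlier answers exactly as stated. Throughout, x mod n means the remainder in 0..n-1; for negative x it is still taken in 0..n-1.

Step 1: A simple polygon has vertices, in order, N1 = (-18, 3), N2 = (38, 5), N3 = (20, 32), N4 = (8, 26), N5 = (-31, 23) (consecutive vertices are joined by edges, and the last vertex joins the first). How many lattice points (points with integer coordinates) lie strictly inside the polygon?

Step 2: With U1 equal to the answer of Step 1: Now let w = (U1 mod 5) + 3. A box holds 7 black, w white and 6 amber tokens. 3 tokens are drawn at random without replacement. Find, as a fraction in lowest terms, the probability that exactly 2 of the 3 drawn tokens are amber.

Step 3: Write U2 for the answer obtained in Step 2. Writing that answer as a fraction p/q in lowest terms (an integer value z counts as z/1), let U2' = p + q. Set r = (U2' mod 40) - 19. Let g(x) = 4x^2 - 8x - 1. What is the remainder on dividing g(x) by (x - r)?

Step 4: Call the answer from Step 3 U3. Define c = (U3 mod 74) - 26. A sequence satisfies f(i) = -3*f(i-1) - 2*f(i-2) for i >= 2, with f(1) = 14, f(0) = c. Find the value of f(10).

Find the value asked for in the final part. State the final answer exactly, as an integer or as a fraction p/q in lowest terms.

Step 1: cross terms: (-18*5 - 38*3)=-204, (38*32 - 20*5)=1116, (20*26 - 8*32)=264, (8*23 - -31*26)=990, (-31*3 - -18*23)=321; twice the area = |2487| = 2487; area = 2487/2; boundary points = 2 + 9 + 6 + 3 + 1 = 21; strictly interior points = area - boundary/2 + 1 = 1234; answer 1234
Step 2: U1 = 1234; w = 7; total draws C(20,3) = 1140; favorable C(6,2)*C(14,1) = 210; P = 7/38; answer 7/38
Step 3: U2 = 7/38; threaded value p + q = 45; r = -14; remainder = value at the root: 4*(-14)^2 - 8*(-14)^1 - 1 = (784) + (112) + (-1) = 895; answer 895
Step 4: U3 = 895; c = -19; f(2) = -3*(14) - 2*(-19) = -4; iterating: f(2)=-4, f(3)=-16, f(4)=56, f(5)=-136, f(6)=296, f(7)=-616, f(8)=1256, f(9)=-2536, f(10)=5096; answer 5096

5096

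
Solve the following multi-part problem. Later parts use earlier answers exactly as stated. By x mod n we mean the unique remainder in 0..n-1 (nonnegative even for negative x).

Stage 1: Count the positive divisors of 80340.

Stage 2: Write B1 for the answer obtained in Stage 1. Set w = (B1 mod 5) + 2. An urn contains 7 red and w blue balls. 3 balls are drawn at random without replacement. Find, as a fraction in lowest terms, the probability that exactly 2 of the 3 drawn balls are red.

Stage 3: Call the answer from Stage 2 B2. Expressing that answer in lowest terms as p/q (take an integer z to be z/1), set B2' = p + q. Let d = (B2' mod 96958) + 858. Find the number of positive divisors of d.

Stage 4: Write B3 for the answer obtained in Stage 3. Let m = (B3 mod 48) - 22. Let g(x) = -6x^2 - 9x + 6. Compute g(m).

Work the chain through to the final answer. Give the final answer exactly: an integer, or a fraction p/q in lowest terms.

Stage 1: 80340 = 2^2 * 3 * 5 * 13 * 103; number of divisors = (2+1) * (1+1) * (1+1) * (1+1) * (1+1) = 48; answer 48
Stage 2: B1 = 48; w = 5; total draws C(12,3) = 220; favorable C(7,2)*C(5,1) = 105; P = 21/44; answer 21/44
Stage 3: B2 = 21/44; threaded value p + q = 65; d = 923; 923 = 13 * 71; number of divisors = (1+1) * (1+1) = 4; answer 4
Stage 4: B3 = 4; m = -18; -6*(-18)^2 - 9*(-18)^1 + 6 = (-1944) + (162) + (6) = -1776; answer -1776

-1776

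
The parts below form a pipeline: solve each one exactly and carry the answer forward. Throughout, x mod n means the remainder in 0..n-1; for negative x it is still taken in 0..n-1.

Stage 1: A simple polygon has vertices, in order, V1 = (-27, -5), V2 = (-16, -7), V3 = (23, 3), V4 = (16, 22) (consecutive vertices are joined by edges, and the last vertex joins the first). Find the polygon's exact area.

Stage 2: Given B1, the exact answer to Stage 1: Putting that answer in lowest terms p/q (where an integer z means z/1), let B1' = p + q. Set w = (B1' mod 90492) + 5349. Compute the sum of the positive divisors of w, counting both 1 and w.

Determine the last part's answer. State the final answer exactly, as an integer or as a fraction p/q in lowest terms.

Stage 1: cross terms: (-27*-7 - -16*-5)=109, (-16*3 - 23*-7)=113, (23*22 - 16*3)=458, (16*-5 - -27*22)=514; twice the area = |1194| = 1194; area = 597; answer 597
Stage 2: B1 = 597; threaded value p + q = 598; w = 5947; 5947 = 19 * 313; sigma = (1 + 19) * (1 + 313) = 20 * 314 = 6280; answer 6280

6280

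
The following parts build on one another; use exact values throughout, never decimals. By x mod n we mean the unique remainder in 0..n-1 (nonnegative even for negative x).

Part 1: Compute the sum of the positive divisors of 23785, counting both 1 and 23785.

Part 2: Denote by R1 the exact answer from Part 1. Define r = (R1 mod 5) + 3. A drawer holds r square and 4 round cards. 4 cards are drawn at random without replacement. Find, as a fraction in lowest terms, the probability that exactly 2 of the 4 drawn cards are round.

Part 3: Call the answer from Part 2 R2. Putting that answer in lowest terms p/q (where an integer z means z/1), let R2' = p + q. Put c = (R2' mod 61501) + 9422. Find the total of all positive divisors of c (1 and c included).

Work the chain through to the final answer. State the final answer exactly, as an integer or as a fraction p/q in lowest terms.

11780

Part 1: 23785 = 5 * 67 * 71; sigma = (1 + 5) * (1 + 67) * (1 + 71) = 6 * 68 * 72 = 29376; answer 29376
Part 2: R1 = 29376; r = 4; total draws C(8,4) = 70; favorable C(4,2)*C(4,2) = 36; P = 18/35; answer 18/35
Part 3: R2 = 18/35; threaded value p + q = 53; c = 9475; 9475 = 5^2 * 379; sigma = (1 + 5 + 25) * (1 + 379) = 31 * 380 = 11780; answer 11780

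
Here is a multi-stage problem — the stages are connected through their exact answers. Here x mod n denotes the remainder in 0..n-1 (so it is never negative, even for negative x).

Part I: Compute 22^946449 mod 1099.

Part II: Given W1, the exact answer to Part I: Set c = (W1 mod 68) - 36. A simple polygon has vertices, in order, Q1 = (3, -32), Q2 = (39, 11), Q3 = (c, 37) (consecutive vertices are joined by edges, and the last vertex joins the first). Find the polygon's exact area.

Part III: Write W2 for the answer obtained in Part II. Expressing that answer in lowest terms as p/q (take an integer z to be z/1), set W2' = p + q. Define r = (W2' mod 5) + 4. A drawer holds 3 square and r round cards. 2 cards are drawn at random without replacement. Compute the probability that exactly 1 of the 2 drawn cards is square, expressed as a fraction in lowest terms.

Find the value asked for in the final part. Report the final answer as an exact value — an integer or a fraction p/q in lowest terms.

24/55

Part I: squarings mod 1099: 22^1=22, 22^2=484, 22^4=169, 22^8=1086, 22^16=169, 22^32=1086, 22^64=169, 22^128=1086, 22^256=169, 22^512=1086, 22^1024=169, 22^2048=1086, 22^4096=169, 22^8192=1086, 22^16384=169, 22^32768=1086, 22^65536=169, 22^131072=1086, 22^262144=169, 22^524288=1086; 22^946449 = 22^1 * 22^16 * 22^256 * 22^4096 * 22^8192 * 22^16384 * 22^131072 * 22^262144 * 22^524288 = 813 (mod 1099); answer 813
Part II: W1 = 813; c = 29; cross terms: (3*11 - 39*-32)=1281, (39*37 - 29*11)=1124, (29*-32 - 3*37)=-1039; twice the area = |1366| = 1366; area = 683; answer 683
Part III: W2 = 683; threaded value p + q = 684; r = 8; total draws C(11,2) = 55; favorable C(3,1)*C(8,1) = 24; P = 24/55; answer 24/55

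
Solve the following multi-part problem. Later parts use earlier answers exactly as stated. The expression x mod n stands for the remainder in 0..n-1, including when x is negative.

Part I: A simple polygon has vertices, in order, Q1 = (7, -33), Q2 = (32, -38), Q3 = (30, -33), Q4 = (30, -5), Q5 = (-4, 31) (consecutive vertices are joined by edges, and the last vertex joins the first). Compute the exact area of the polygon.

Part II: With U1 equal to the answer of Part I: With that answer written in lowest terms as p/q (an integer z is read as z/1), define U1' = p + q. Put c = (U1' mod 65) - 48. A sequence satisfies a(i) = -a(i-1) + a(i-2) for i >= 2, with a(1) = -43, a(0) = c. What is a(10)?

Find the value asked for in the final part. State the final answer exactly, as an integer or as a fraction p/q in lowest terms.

Part I: cross terms: (7*-38 - 32*-33)=790, (32*-33 - 30*-38)=84, (30*-5 - 30*-33)=840, (30*31 - -4*-5)=910, (-4*-33 - 7*31)=-85; twice the area = |2539| = 2539; area = 2539/2; answer 2539/2
Part II: U1 = 2539/2; threaded value p + q = 2541; c = -42; a(2) = -1*(-43) + 1*(-42) = 1; iterating: a(2)=1, a(3)=-44, a(4)=45, a(5)=-89, a(6)=134, a(7)=-223, a(8)=357, a(9)=-580, a(10)=937; answer 937

937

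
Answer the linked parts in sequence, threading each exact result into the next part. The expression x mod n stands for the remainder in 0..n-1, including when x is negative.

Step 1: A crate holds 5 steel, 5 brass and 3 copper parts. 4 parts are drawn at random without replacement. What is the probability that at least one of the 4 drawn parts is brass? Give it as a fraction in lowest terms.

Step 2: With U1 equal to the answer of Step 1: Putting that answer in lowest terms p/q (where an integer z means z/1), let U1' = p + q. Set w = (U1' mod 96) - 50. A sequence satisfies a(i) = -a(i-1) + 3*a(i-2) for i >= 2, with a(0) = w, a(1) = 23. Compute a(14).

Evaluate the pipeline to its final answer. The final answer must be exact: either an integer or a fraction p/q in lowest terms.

526963

Step 1: total draws C(13,4) = 715; complement C(8,4) = 70; favorable 715 - 70 = 645; P = 129/143; answer 129/143
Step 2: U1 = 129/143; threaded value p + q = 272; w = 30; a(2) = -1*(23) + 3*(30) = 67; iterating: a(2)=67, a(3)=2, a(4)=199, a(5)=-193, a(6)=790, a(7)=-1369, a(8)=3739, a(9)=-7846, a(10)=19063, a(11)=-42601, a(12)=99790, a(13)=-227593, a(14)=526963; answer 526963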